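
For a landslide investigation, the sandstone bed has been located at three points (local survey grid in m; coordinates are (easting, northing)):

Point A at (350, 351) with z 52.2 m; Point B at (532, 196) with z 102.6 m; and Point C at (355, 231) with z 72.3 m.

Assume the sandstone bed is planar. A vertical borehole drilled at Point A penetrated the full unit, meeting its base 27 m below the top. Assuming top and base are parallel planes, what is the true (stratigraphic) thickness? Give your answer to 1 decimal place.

Two edge vectors: Point A→Point B = (182, -155, 50.4), Point A→Point C = (5, -120, 20.1).
Normal n = (Point A→Point B) × (Point A→Point C) = (2932.5, -3406.2, -21065).
So ∂z/∂E = −n_x/n_z = 0.13921 and ∂z/∂N = −n_y/n_z = −0.16170.
|∇z| = √(a²+b²) = 0.21337, so dip δ = arctan(0.21337) = 12.04°.
True thickness = vertical thickness × cos δ = 27 × cos 12.04° = 26.4 m.

26.4 m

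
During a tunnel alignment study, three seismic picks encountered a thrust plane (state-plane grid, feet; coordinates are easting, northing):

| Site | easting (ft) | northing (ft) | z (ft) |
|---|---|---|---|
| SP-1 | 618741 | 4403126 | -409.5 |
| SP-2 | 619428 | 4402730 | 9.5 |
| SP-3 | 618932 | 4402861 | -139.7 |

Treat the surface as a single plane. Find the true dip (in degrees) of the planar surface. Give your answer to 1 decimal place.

Two edge vectors: SP-1→SP-2 = (687, -396, 419), SP-1→SP-3 = (191, -265, 269.8).
Normal n = (SP-1→SP-2) × (SP-1→SP-3) = (4194.2, -105323.6, -106419).
So ∂z/∂easting = −n_x/n_z = 0.03941 and ∂z/∂northing = −n_y/n_z = −0.98971.
Gradient magnitude |∇z| = √(a² + b²) = √(0.00155 + 0.97952) = 0.99049.
True dip = arctan(0.99049) = 44.7°, dipping toward N (azimuth ≈ 358°).

44.7°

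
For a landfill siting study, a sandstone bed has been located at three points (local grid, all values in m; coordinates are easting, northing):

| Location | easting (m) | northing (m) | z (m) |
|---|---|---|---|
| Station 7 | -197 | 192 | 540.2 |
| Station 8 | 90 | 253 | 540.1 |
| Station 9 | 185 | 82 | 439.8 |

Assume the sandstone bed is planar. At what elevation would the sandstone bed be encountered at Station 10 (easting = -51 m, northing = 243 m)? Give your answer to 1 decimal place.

Two edge vectors: Station 7→Station 8 = (287, 61, -0.1), Station 7→Station 9 = (382, -110, -100.4).
Normal n = (Station 7→Station 8) × (Station 7→Station 9) = (-6135.4, 28776.6, -54872).
So ∂z/∂easting = −n_x/n_z = −0.11181 and ∂z/∂northing = −n_y/n_z = 0.52443.
Intercept c from Station 7: 540.2 − 22.03 − 100.69 = 417.48.
At (-51, 243): z = 5.7 + 127.4 + 417.48 = 550.6 m.

550.6 m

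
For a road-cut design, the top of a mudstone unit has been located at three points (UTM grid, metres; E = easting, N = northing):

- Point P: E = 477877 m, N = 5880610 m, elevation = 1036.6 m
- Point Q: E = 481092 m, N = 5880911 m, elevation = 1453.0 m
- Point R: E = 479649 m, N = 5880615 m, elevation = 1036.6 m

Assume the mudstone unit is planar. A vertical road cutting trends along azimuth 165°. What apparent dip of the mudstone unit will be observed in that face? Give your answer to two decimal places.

Two edge vectors: Point P→Point Q = (3215, 301, 416.4), Point P→Point R = (1772, 5, 0).
Normal n = (Point P→Point Q) × (Point P→Point R) = (-2082, 737860.8, -517297).
So ∂z/∂E = −n_x/n_z = −0.00402 and ∂z/∂N = −n_y/n_z = 1.42638.
Unit vector along 165° is (sin 165°, cos 165°) = (0.2588, -0.9659).
Slope in that direction = a·(0.2588) + b·(-0.9659) = −1.37882.
Apparent dip = arctan|1.37882| = 54.05° (true dip is 55.0°, so apparent ≤ true as expected).

54.05°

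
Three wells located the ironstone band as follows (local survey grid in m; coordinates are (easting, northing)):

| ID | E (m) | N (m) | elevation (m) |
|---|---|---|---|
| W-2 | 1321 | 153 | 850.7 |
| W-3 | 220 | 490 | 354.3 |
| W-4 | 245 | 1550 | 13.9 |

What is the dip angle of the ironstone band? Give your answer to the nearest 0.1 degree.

Two edge vectors: W-2→W-3 = (-1101, 337, -496.4), W-2→W-4 = (-1076, 1397, -836.8).
Normal n = (W-2→W-3) × (W-2→W-4) = (411469.2, -387190.4, -1175485).
So ∂z/∂E = −n_x/n_z = 0.35004 and ∂z/∂N = −n_y/n_z = −0.32939.
Gradient magnitude |∇z| = √(a² + b²) = √(0.12253 + 0.10850) = 0.48065.
True dip = arctan(0.48065) = 25.7°, dipping toward NW (azimuth ≈ 313°).

25.7°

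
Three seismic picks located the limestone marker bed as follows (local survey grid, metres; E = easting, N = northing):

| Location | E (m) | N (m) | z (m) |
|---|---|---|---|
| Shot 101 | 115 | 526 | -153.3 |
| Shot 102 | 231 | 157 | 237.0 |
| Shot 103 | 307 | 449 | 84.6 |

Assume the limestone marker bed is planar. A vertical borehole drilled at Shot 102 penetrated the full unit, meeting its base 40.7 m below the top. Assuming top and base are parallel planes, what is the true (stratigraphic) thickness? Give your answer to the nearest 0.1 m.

Let the plane be z = a·E + b·N + c.
Shot 102−Shot 101: 116a − 369b = 390.3;  Shot 103−Shot 101: 192a − 77b = 237.9.
Solving gives a = 0.93242, b = −0.76460.
|∇z| = √(a²+b²) = 1.20583, so dip δ = arctan(1.20583) = 50.33°.
True thickness = vertical thickness × cos δ = 40.7 × cos 50.33° = 26.0 m.

26.0 m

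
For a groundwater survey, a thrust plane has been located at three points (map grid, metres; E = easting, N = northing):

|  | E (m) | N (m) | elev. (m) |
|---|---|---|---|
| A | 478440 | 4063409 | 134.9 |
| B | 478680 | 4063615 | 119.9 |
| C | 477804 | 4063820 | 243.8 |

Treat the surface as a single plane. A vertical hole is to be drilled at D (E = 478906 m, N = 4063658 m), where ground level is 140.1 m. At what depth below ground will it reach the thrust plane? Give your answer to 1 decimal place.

45.2 m

Let the plane be z = a·E + b·N + c.
B−A: 240a + 206b = −15;  C−A: −636a + 411b = 108.9.
Solving gives a = −0.124527119, b = 0.072264604.
Then c = 134.9 − a·478440 − b·4063409 = −233926.99.
At (478906, 4063658): z_contact = −59636.78 + 293658.64 − 233926.99 = 94.86 m.
Depth below ground = 140.1 − 94.86 = 45.2 m.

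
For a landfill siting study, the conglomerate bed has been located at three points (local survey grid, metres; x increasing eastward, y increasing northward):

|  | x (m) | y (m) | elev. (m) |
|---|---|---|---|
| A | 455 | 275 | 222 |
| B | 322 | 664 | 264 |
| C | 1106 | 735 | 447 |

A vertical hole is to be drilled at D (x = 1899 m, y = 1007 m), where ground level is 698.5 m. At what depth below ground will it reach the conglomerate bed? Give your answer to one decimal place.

Two edge vectors: A→B = (-133, 389, 42), A→C = (651, 460, 225).
Normal n = (A→B) × (A→C) = (68205, 57267, -314419).
So ∂z/∂x = −n_x/n_z = 0.216924 and ∂z/∂y = −n_y/n_z = 0.182136.
Intercept c from A: 222 − 98.70 − 50.09 = 73.21.
At (1899, 1007): z_contact = 411.94 + 183.41 + 73.21 = 668.56 m.
Depth below ground = 698.5 − 668.56 = 29.9 m.

29.9 m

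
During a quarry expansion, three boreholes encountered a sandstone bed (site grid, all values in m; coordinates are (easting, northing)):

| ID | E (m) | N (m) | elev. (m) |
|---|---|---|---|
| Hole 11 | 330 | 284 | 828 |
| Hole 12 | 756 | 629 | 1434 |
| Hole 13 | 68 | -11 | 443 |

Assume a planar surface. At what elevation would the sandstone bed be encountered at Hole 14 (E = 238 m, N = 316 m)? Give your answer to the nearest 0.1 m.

Two edge vectors: Hole 11→Hole 12 = (426, 345, 606), Hole 11→Hole 13 = (-262, -295, -385).
Normal n = (Hole 11→Hole 12) × (Hole 11→Hole 13) = (45945, 5238, -35280).
So ∂z/∂E = −n_x/n_z = 1.30230 and ∂z/∂N = −n_y/n_z = 0.14847.
Intercept c from Hole 11: 828 − 429.76 − 42.17 = 356.08.
At (238, 316): z = 309.9 + 46.9 + 356.08 = 712.9 m.

712.9 m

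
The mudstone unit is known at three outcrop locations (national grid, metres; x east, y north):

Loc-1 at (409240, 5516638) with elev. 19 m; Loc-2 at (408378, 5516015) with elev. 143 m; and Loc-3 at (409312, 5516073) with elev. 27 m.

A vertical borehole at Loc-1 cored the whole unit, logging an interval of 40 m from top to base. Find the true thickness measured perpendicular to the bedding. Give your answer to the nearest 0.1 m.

39.7 m

Two edge vectors: Loc-1→Loc-2 = (-862, -623, 124), Loc-1→Loc-3 = (72, -565, 8).
Normal n = (Loc-1→Loc-2) × (Loc-1→Loc-3) = (65076, 15824, 531886).
So ∂z/∂x = −n_x/n_z = −0.12235 and ∂z/∂y = −n_y/n_z = −0.02975.
|∇z| = √(a²+b²) = 0.12591, so dip δ = arctan(0.12591) = 7.18°.
True thickness = vertical thickness × cos δ = 40 × cos 7.18° = 39.7 m.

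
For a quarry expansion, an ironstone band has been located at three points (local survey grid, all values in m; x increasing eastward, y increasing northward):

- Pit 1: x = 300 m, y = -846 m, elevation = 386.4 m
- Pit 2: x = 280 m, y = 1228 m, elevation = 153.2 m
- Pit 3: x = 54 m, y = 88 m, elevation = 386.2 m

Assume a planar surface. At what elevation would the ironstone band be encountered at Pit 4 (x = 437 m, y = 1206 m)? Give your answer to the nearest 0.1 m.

86.3 m

Two edge vectors: Pit 1→Pit 2 = (-20, 2074, -233.2), Pit 1→Pit 3 = (-246, 934, -0.2).
Normal n = (Pit 1→Pit 2) × (Pit 1→Pit 3) = (217394, 57363.2, 491524).
So ∂z/∂x = −n_x/n_z = −0.442286 and ∂z/∂y = −n_y/n_z = −0.116705.
Intercept c from Pit 1: 386.4 + 132.69 − 98.73 = 420.35.
At (437, 1206): z = −193.3 − 140.7 + 420.35 = 86.3 m.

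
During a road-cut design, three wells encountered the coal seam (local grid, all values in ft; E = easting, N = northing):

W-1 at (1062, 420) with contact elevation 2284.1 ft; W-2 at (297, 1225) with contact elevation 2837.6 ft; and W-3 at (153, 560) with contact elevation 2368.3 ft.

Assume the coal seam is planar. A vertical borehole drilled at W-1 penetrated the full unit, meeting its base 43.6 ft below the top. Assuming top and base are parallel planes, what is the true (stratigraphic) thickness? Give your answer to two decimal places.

35.68 ft

Let the plane be z = a·E + b·N + c.
W-2−W-1: −765a + 805b = 553.5;  W-3−W-1: −909a + 140b = 84.2.
Solving gives a = 0.01554, b = 0.70235.
|∇z| = √(a²+b²) = 0.70252, so dip δ = arctan(0.70252) = 35.09°.
True thickness = vertical thickness × cos δ = 43.6 × cos 35.09° = 35.68 ft.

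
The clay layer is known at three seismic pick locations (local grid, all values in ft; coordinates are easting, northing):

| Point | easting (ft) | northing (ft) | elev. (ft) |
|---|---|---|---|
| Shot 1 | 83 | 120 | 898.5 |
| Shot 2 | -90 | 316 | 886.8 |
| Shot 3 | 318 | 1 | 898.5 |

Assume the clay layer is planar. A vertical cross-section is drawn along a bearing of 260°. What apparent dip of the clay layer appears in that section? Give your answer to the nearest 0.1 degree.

4.2°

Let the plane be z = a·easting + b·northing + c.
Shot 2−Shot 1: −173a + 196b = −11.7;  Shot 3−Shot 1: 235a − 119b = 0.
Solving gives a = −0.05466, b = −0.10794.
Unit vector along 260° is (sin 260°, cos 260°) = (-0.9848, -0.1736).
Slope in that direction = a·(-0.9848) + b·(-0.1736) = 0.07257.
Apparent dip = arctan|0.07257| = 4.2° (true dip is 6.9°, so apparent ≤ true as expected).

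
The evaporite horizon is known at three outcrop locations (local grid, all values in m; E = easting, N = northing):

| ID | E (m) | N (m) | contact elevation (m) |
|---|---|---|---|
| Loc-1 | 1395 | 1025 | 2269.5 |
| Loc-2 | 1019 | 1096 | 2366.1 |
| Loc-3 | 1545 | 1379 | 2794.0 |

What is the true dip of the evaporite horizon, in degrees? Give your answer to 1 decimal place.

Two edge vectors: Loc-1→Loc-2 = (-376, 71, 96.6), Loc-1→Loc-3 = (150, 354, 524.5).
Normal n = (Loc-1→Loc-2) × (Loc-1→Loc-3) = (3043.1, 211702, -143754).
So ∂z/∂E = −n_x/n_z = 0.02117 and ∂z/∂N = −n_y/n_z = 1.47267.
Gradient magnitude |∇z| = √(a² + b²) = √(0.00045 + 2.16875) = 1.47282.
True dip = arctan(1.47282) = 55.8°, dipping toward S (azimuth ≈ 181°).

55.8°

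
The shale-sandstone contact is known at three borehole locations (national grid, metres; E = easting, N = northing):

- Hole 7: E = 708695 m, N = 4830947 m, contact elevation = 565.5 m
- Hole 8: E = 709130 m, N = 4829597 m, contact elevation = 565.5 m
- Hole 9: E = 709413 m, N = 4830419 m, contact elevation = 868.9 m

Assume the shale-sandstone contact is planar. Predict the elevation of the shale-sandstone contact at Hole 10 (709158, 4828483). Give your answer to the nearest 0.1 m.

382.2 m

Two edge vectors: Hole 7→Hole 8 = (435, -1350, 0), Hole 7→Hole 9 = (718, -528, 303.4).
Normal n = (Hole 7→Hole 8) × (Hole 7→Hole 9) = (-409590, -131979, 739620).
So ∂z/∂E = −n_x/n_z = 0.553784376 and ∂z/∂N = −n_y/n_z = 0.178441632.
Intercept c from Hole 7: 565.5 − 392464.22 − 862042.07 = −1253940.79.
At (709158, 4828483): z = 392720.6 + 861602.4 − 1253940.79 = 382.2 m.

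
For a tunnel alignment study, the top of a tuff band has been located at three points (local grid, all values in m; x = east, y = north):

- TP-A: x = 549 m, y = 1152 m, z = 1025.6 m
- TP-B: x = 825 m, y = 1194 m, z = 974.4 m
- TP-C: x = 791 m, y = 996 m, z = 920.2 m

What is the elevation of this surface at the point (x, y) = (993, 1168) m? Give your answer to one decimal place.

927.1 m

Let the plane be z = a·x + b·y + c.
TP-B−TP-A: 276a + 42b = −51.2;  TP-C−TP-A: 242a − 156b = −105.4.
Solving gives a = −0.233258, b = 0.313792.
Then c = 1025.6 − a·549 − b·1152 = 792.17.
At (993, 1168): z = −231.6 + 366.5 + 792.17 = 927.1 m.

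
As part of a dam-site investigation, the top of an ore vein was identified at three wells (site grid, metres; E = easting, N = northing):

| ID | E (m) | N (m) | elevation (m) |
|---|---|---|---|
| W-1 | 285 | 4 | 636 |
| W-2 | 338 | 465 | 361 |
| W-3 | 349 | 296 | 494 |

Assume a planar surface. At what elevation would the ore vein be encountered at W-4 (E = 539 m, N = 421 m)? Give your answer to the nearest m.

Let the plane be z = a·E + b·N + c.
W-2−W-1: 53a + 461b = −275;  W-3−W-1: 64a + 292b = −142.
Solving gives a = 1.05774, b = −0.71814.
Then c = 636 − a·285 − b·4 = 337.42.
At (539, 421): z = 570.1 − 302.3 + 337.42 = 605.2 m.

605 m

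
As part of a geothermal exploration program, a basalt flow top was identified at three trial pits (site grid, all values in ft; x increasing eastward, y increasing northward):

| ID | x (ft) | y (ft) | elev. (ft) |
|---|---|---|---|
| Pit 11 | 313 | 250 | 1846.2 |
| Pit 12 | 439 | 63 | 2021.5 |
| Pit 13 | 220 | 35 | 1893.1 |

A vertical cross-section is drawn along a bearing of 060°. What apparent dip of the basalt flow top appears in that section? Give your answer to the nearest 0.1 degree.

17.4°

Let the plane be z = a·x + b·y + c.
Pit 12−Pit 11: 126a − 187b = 175.3;  Pit 13−Pit 11: −93a − 215b = 46.9.
Solving gives a = 0.65015, b = −0.49937.
Unit vector along 060° is (sin 60°, cos 60°) = (0.8660, 0.5000).
Slope in that direction = a·(0.8660) + b·(0.5000) = 0.31336.
Apparent dip = arctan|0.31336| = 17.4° (true dip is 39.3°, so apparent ≤ true as expected).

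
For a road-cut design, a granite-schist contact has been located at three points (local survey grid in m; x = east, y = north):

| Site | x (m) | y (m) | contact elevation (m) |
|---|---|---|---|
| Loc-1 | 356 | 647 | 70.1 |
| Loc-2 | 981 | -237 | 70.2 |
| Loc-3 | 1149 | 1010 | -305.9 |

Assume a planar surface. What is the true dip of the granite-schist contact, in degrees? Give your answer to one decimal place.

Let the plane be z = a·x + b·y + c.
Loc-2−Loc-1: 625a − 884b = 0.1;  Loc-3−Loc-1: 793a + 363b = −376.
Solving gives a = −0.35818, b = −0.25335.
Gradient magnitude |∇z| = √(a² + b²) = √(0.12829 + 0.06419) = 0.43872.
True dip = arctan(0.43872) = 23.7°, dipping toward NE (azimuth ≈ 055°).

23.7°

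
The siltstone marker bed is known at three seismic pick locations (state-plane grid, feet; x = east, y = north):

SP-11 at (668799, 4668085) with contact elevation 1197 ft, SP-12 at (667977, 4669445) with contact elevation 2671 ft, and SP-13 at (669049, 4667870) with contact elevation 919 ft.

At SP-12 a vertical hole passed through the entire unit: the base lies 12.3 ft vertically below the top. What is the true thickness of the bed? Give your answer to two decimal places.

8.98 ft

Two edge vectors: SP-11→SP-12 = (-822, 1360, 1474), SP-11→SP-13 = (250, -215, -278).
Normal n = (SP-11→SP-12) × (SP-11→SP-13) = (-61170, 139984, -163270).
So ∂z/∂x = −n_x/n_z = −0.37466 and ∂z/∂y = −n_y/n_z = 0.85738.
|∇z| = √(a²+b²) = 0.93566, so dip δ = arctan(0.93566) = 43.10°.
True thickness = vertical thickness × cos δ = 12.3 × cos 43.10° = 8.98 ft.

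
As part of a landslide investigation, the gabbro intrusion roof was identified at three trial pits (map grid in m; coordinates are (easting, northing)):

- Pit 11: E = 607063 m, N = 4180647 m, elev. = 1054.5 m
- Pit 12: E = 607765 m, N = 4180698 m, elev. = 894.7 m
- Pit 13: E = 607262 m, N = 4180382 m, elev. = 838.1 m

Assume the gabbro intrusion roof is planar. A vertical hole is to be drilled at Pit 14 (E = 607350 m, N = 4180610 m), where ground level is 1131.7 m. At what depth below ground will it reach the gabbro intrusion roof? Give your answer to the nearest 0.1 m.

Two edge vectors: Pit 11→Pit 12 = (702, 51, -159.8), Pit 11→Pit 13 = (199, -265, -216.4).
Normal n = (Pit 11→Pit 12) × (Pit 11→Pit 13) = (-53383.4, 120112.6, -196179).
So ∂z/∂E = −n_x/n_z = −0.272115772 and ∂z/∂N = −n_y/n_z = 0.612260232.
Intercept c from Pit 11: 1054.5 + 165191.42 − 2559643.90 = −2393397.98.
At (607350, 4180610): z_contact = −165269.51 + 2559621.25 − 2393397.98 = 953.75 m.
Depth below ground = 1131.7 − 953.75 = 178.0 m.

178.0 m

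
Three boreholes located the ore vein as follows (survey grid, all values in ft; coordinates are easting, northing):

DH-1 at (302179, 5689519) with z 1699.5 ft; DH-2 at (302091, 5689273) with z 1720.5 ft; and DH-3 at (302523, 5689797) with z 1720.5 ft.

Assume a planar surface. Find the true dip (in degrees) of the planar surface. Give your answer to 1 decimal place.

13.3°

Let the plane be z = a·easting + b·northing + c.
DH-2−DH-1: −88a − 246b = 21;  DH-3−DH-1: 344a + 278b = 21.
Solving gives a = 0.18291, b = −0.15080.
Gradient magnitude |∇z| = √(a² + b²) = √(0.03346 + 0.02274) = 0.23706.
True dip = arctan(0.23706) = 13.3°, dipping toward NW (azimuth ≈ 310°).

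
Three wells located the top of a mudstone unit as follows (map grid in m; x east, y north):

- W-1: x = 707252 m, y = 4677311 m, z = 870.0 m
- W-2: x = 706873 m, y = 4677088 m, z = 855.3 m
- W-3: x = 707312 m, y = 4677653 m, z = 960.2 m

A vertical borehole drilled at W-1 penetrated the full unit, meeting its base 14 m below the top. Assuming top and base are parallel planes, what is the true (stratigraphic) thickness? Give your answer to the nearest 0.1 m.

13.4 m

Two edge vectors: W-1→W-2 = (-379, -223, -14.7), W-1→W-3 = (60, 342, 90.2).
Normal n = (W-1→W-2) × (W-1→W-3) = (-15087.2, 33303.8, -116238).
So ∂z/∂x = −n_x/n_z = −0.12980 and ∂z/∂y = −n_y/n_z = 0.28651.
|∇z| = √(a²+b²) = 0.31454, so dip δ = arctan(0.31454) = 17.46°.
True thickness = vertical thickness × cos δ = 14 × cos 17.46° = 13.4 m.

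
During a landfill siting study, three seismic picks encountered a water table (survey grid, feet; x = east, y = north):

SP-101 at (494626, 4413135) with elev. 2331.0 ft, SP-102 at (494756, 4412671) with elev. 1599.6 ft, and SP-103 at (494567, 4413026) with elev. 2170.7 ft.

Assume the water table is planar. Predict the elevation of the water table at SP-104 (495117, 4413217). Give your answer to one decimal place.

Two edge vectors: SP-101→SP-102 = (130, -464, -731.4), SP-101→SP-103 = (-59, -109, -160.3).
Normal n = (SP-101→SP-102) × (SP-101→SP-103) = (-5343.4, 63991.6, -41546).
So ∂z/∂x = −n_x/n_z = −0.128614066 and ∂z/∂y = −n_y/n_z = 1.540258990.
Intercept c from SP-101: 2331 + 63615.86 − 6797370.86 = −6731424.00.
At (495117, 4413217): z = −63679.0 + 6797497.2 − 6731424.00 = 2394.2 ft.

2394.2 ft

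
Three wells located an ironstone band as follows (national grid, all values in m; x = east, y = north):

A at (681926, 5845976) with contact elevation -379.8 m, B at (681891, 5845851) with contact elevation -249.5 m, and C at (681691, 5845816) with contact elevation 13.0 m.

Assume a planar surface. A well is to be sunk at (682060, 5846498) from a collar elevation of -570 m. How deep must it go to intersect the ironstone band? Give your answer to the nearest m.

339 m

Two edge vectors: A→B = (-35, -125, 130.3), A→C = (-235, -160, 392.8).
Normal n = (A→B) × (A→C) = (-28252, -16872.5, -23775).
So ∂z/∂x = −n_x/n_z = −1.18830705 and ∂z/∂y = −n_y/n_z = −0.70967403.
Intercept c from A: -379.8 + 810337.47 + 4148737.33 = 4958695.00.
At (682060, 5846498): z_contact = −810496.7 − 4149107.8 + 4958695.00 = -909.5 m.
Depth below ground = -570 − (-909.5) = 339 m.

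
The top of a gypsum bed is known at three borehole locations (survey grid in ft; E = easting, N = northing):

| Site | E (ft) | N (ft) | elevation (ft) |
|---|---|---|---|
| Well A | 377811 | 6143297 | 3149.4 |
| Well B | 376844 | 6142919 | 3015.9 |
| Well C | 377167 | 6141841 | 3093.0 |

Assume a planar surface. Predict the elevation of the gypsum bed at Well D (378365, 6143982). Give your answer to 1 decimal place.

Two edge vectors: Well A→Well B = (-967, -378, -133.5), Well A→Well C = (-644, -1456, -56.4).
Normal n = (Well A→Well B) × (Well A→Well C) = (-173056.8, 31435.2, 1164520).
So ∂z/∂E = −n_x/n_z = 0.148607838 and ∂z/∂N = −n_y/n_z = −0.026994126.
Intercept c from Well A: 3149.4 − 56145.68 + 165832.94 = 112836.66.
At (378365, 6143982): z = 56228.0 − 165851.4 + 112836.66 = 3213.2 ft.

3213.2 ft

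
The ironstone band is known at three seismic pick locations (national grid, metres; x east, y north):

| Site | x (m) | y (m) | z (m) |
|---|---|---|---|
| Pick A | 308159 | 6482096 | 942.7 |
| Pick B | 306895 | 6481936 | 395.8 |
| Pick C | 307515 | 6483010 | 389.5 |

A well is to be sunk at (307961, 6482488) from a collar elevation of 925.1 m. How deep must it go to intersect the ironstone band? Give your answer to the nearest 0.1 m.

183.1 m

Two edge vectors: Pick A→Pick B = (-1264, -160, -546.9), Pick A→Pick C = (-644, 914, -553.2).
Normal n = (Pick A→Pick B) × (Pick A→Pick C) = (588378.6, -347041.2, -1258336).
So ∂z/∂x = −n_x/n_z = 0.467584651 and ∂z/∂y = −n_y/n_z = −0.275793747.
Intercept c from Pick A: 942.7 − 144090.42 + 1787721.54 = 1644573.82.
At (307961, 6482488): z_contact = 143997.84 − 1787829.65 + 1644573.82 = 742.01 m.
Depth below ground = 925.1 − 742.01 = 183.1 m.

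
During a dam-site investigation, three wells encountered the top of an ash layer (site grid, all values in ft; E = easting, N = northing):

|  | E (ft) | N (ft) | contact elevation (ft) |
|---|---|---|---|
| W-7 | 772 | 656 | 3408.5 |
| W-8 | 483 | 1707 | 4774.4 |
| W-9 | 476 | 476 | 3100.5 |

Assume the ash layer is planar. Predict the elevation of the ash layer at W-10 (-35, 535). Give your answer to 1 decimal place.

Let the plane be z = a·E + b·N + c.
W-8−W-7: −289a + 1051b = 1365.9;  W-9−W-7: −296a − 180b = −308.
Solving gives a = 0.214383, b = 1.358570.
Then c = 3408.5 − a·772 − b·656 = 2351.77.
At (-35, 535): z = −7.5 + 726.8 + 2351.77 = 3071.1 ft.

3071.1 ft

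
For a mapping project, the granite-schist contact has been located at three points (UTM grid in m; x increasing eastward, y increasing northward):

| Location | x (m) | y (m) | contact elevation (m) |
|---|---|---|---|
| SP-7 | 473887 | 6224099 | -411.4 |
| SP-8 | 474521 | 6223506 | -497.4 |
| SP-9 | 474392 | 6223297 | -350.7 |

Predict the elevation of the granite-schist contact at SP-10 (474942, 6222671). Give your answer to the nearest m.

Two edge vectors: SP-7→SP-8 = (634, -593, -86), SP-7→SP-9 = (505, -802, 60.7).
Normal n = (SP-7→SP-8) × (SP-7→SP-9) = (-104967.1, -81913.8, -209003).
So ∂z/∂x = −n_x/n_z = −0.50222772 and ∂z/∂y = −n_y/n_z = −0.39192643.
Intercept c from SP-7: -411.4 + 237999.19 + 2439388.91 = 2676976.70.
At (474942, 6222671): z = −238529.0 − 2438829.2 + 2676976.70 = -381.6 m.

-382 m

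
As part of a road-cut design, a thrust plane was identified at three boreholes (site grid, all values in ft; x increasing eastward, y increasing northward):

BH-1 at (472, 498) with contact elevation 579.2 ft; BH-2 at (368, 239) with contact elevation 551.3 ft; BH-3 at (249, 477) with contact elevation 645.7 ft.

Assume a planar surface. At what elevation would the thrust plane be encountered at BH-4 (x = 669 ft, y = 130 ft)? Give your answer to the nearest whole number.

429 ft

Two edge vectors: BH-1→BH-2 = (-104, -259, -27.9), BH-1→BH-3 = (-223, -21, 66.5).
Normal n = (BH-1→BH-2) × (BH-1→BH-3) = (-17809.4, 13137.7, -55573).
So ∂z/∂x = −n_x/n_z = −0.32047 and ∂z/∂y = −n_y/n_z = 0.23640.
Intercept c from BH-1: 579.2 + 151.26 − 117.73 = 612.73.
At (669, 130): z = −214.4 + 30.7 + 612.73 = 429.1 ft.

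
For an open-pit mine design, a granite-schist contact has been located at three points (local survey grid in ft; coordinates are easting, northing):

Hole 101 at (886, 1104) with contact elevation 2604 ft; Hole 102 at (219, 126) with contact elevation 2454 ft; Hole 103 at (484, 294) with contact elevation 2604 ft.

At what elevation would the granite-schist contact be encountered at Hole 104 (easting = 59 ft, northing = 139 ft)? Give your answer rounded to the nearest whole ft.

Let the plane be z = a·easting + b·northing + c.
Hole 102−Hole 101: −667a − 978b = −150;  Hole 103−Hole 101: −402a − 810b = 0.
Solving gives a = 0.82589, b = −0.40989.
Then c = 2604 − a·886 − b·1104 = 2324.78.
At (59, 139): z = 48.7 − 57.0 + 2324.78 = 2316.5 ft.

2317 ft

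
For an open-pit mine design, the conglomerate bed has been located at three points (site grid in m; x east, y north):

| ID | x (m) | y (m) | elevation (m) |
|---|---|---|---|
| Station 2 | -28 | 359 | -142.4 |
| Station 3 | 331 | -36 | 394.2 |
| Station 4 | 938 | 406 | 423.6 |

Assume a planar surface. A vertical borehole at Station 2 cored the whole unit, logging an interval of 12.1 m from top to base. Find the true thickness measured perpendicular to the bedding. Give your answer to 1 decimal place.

8.5 m

Two edge vectors: Station 2→Station 3 = (359, -395, 536.6), Station 2→Station 4 = (966, 47, 566).
Normal n = (Station 2→Station 3) × (Station 2→Station 4) = (-248790.2, 315161.6, 398443).
So ∂z/∂x = −n_x/n_z = 0.62441 and ∂z/∂y = −n_y/n_z = −0.79098.
|∇z| = √(a²+b²) = 1.00774, so dip δ = arctan(1.00774) = 45.22°.
True thickness = vertical thickness × cos δ = 12.1 × cos 45.22° = 8.5 m.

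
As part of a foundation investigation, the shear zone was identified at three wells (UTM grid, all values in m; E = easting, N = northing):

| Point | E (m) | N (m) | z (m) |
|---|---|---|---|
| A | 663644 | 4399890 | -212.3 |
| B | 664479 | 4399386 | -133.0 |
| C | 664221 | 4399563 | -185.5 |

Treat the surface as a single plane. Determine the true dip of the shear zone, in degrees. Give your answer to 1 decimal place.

Let the plane be z = a·E + b·N + c.
B−A: 835a − 504b = 79.3;  C−A: 577a − 327b = 26.8.
Solving gives a = −0.69943, b = −1.31611.
Gradient magnitude |∇z| = √(a² + b²) = √(0.48920 + 1.73215) = 1.49042.
True dip = arctan(1.49042) = 56.1°, dipping toward NNE (azimuth ≈ 028°).

56.1°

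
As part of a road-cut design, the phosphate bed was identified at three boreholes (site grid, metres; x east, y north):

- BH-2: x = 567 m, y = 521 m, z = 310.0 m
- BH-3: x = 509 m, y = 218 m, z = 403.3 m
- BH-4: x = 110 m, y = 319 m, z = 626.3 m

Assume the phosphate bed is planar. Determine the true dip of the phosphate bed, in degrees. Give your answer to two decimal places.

Two edge vectors: BH-2→BH-3 = (-58, -303, 93.3), BH-2→BH-4 = (-457, -202, 316.3).
Normal n = (BH-2→BH-3) × (BH-2→BH-4) = (-76992.3, -24292.7, -126755).
So ∂z/∂x = −n_x/n_z = −0.60741 and ∂z/∂y = −n_y/n_z = −0.19165.
Gradient magnitude |∇z| = √(a² + b²) = √(0.36895 + 0.03673) = 0.63693.
True dip = arctan(0.63693) = 32.49°, dipping toward ENE (azimuth ≈ 072°).

32.49°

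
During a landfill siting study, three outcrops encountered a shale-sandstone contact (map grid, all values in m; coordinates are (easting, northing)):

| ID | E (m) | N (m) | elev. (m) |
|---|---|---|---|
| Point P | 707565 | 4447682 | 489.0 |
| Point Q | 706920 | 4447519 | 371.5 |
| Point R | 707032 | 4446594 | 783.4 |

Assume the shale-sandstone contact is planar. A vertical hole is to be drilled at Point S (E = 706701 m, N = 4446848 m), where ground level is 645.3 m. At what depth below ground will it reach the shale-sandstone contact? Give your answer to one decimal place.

Let the plane be z = a·E + b·N + c.
Point Q−Point P: −645a − 163b = −117.5;  Point R−Point P: −533a − 1088b = 294.4.
Solving gives a = 0.285953217, b = −0.410673773.
Then c = 489 − a·707565 − b·4447682 = 1624704.86.
At (706701, 4446848): z_contact = 202083.42 − 1826203.84 + 1624704.86 = 584.44 m.
Depth below ground = 645.3 − 584.44 = 60.9 m.

60.9 m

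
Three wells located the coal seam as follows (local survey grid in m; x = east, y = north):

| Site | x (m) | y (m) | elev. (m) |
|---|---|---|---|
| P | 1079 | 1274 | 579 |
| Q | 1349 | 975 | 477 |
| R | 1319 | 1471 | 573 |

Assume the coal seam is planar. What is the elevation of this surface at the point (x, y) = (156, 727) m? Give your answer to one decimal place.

640.6 m

Two edge vectors: P→Q = (270, -299, -102), P→R = (240, 197, -6).
Normal n = (P→Q) × (P→R) = (21888, -22860, 124950).
So ∂z/∂x = −n_x/n_z = −0.175174 and ∂z/∂y = −n_y/n_z = 0.182953.
Intercept c from P: 579 + 189.01 − 233.08 = 534.93.
At (156, 727): z = −27.3 + 133.0 + 534.93 = 640.6 m.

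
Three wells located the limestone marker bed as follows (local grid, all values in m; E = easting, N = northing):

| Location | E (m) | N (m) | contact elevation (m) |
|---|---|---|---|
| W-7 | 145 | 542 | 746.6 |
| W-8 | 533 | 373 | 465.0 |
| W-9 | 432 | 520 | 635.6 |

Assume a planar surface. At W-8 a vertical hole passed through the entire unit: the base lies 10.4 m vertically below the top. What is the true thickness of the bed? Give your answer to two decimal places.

Let the plane be z = a·E + b·N + c.
W-8−W-7: 388a − 169b = −281.6;  W-9−W-7: 287a − 22b = −111.
Solving gives a = −0.31435, b = 0.94456.
|∇z| = √(a²+b²) = 0.99550, so dip δ = arctan(0.99550) = 44.87°.
True thickness = vertical thickness × cos δ = 10.4 × cos 44.87° = 7.37 m.

7.37 m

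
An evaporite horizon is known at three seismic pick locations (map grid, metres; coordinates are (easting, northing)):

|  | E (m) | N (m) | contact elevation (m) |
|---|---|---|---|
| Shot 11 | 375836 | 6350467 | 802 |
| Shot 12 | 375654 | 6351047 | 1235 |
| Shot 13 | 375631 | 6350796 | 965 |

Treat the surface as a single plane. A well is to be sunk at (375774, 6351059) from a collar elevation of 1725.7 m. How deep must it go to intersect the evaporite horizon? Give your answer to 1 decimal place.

381.3 m

Let the plane be z = a·E + b·N + c.
Shot 12−Shot 11: −182a + 580b = 433;  Shot 13−Shot 11: −205a + 329b = 163.
Solving gives a = 0.811849819, b = 1.001304598.
Then c = 802 − a·375836 − b·6350467 = −6663072.20.
At (375774, 6351059): z_contact = 305072.05 + 6359344.58 − 6663072.20 = 1344.44 m.
Depth below ground = 1725.7 − 1344.44 = 381.3 m.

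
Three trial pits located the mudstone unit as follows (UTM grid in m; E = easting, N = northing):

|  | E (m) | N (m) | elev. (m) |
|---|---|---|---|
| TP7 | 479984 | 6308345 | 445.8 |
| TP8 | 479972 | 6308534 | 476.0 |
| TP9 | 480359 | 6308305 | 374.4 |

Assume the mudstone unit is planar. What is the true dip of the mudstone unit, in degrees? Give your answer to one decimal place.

12.9°

Let the plane be z = a·E + b·N + c.
TP8−TP7: −12a + 189b = 30.2;  TP9−TP7: 375a − 40b = −71.4.
Solving gives a = −0.17454, b = 0.14871.
Gradient magnitude |∇z| = √(a² + b²) = √(0.03046 + 0.02211) = 0.22930.
True dip = arctan(0.22930) = 12.9°, dipping toward SE (azimuth ≈ 130°).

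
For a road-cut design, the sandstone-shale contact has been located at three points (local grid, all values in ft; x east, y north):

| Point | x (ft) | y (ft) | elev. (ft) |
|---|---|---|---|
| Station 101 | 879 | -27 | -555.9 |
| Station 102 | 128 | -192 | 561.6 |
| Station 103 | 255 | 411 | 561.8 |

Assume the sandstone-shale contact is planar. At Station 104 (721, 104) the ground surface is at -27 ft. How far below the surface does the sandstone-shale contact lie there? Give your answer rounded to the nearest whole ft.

Let the plane be z = a·x + b·y + c.
Station 102−Station 101: −751a − 165b = 1117.5;  Station 103−Station 101: −624a + 438b = 1117.7.
Solving gives a = −1.56029, b = 0.32895.
Then c = -555.9 − a·879 − b·-27 = 824.48.
At (721, 104): z_contact = −1125.0 + 34.2 + 824.48 = -266.3 ft.
Depth below ground = -27 − (-266.3) = 239 ft.

239 ft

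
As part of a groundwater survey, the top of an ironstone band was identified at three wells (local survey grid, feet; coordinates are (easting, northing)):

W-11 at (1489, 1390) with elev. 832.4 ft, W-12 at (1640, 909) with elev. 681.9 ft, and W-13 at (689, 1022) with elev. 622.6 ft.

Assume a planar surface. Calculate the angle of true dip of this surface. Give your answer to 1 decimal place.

Let the plane be z = a·E + b·N + c.
W-12−W-11: 151a − 481b = −150.5;  W-13−W-11: −800a − 368b = −209.8.
Solving gives a = 0.10339, b = 0.34535.
Gradient magnitude |∇z| = √(a² + b²) = √(0.01069 + 0.11926) = 0.36049.
True dip = arctan(0.36049) = 19.8°, dipping toward SSW (azimuth ≈ 197°).

19.8°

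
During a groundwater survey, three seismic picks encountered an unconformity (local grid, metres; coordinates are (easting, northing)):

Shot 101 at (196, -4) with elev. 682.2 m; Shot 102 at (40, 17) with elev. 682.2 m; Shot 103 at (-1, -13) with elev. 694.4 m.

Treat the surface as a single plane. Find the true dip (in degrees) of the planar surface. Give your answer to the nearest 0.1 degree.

Let the plane be z = a·E + b·N + c.
Shot 102−Shot 101: −156a + 21b = 0;  Shot 103−Shot 101: −197a − 9b = 12.2.
Solving gives a = −0.04624, b = −0.34348.
Gradient magnitude |∇z| = √(a² + b²) = √(0.00214 + 0.11798) = 0.34657.
True dip = arctan(0.34657) = 19.1°, dipping toward N (azimuth ≈ 008°).

19.1°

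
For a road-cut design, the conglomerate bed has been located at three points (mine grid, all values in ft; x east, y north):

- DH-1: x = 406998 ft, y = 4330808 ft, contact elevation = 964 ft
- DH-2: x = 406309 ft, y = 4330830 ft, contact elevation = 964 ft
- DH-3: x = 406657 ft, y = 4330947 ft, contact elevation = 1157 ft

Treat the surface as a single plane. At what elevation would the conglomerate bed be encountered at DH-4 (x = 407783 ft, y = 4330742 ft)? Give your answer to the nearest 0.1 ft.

Two edge vectors: DH-1→DH-2 = (-689, 22, 0), DH-1→DH-3 = (-341, 139, 193).
Normal n = (DH-1→DH-2) × (DH-1→DH-3) = (4246, 132977, -88269).
So ∂z/∂x = −n_x/n_z = 0.048102958 and ∂z/∂y = −n_y/n_z = 1.506497185.
Intercept c from DH-1: 964 − 19577.81 − 6524350.06 = −6542963.87.
At (407783, 4330742): z = 19615.6 + 6524250.6 − 6542963.87 = 902.3 ft.

902.3 ft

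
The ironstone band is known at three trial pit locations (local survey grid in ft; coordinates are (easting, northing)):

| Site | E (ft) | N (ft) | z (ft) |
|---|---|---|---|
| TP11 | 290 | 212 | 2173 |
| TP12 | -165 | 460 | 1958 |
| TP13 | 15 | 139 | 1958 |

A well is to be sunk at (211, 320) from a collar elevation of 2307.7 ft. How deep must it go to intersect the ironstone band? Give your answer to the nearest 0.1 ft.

147.2 ft

Two edge vectors: TP11→TP12 = (-455, 248, -215), TP11→TP13 = (-275, -73, -215).
Normal n = (TP11→TP12) × (TP11→TP13) = (-69015, -38700, 101415).
So ∂z/∂E = −n_x/n_z = 0.68052 and ∂z/∂N = −n_y/n_z = 0.38160.
Intercept c from TP11: 2173 − 197.35 − 80.90 = 1894.75.
At (211, 320): z_contact = 143.59 + 122.11 + 1894.75 = 2160.45 ft.
Depth below ground = 2307.7 − 2160.45 = 147.2 ft.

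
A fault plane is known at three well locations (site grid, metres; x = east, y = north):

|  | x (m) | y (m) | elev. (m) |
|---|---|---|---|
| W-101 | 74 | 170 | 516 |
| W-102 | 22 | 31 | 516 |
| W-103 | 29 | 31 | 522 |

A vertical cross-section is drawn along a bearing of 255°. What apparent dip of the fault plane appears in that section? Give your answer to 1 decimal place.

36.7°

Let the plane be z = a·x + b·y + c.
W-102−W-101: −52a − 139b = 0;  W-103−W-101: −45a − 139b = 6.
Solving gives a = 0.85714, b = −0.32066.
Unit vector along 255° is (sin 255°, cos 255°) = (-0.9659, -0.2588).
Slope in that direction = a·(-0.9659) + b·(-0.2588) = −0.74494.
Apparent dip = arctan|0.74494| = 36.7° (true dip is 42.5°, so apparent ≤ true as expected).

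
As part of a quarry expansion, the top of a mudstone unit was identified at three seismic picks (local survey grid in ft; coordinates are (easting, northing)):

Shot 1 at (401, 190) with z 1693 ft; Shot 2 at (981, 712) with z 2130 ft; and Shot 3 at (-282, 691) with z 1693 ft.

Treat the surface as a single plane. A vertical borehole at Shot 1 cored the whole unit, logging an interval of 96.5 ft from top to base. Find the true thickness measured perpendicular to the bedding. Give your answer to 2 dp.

83.76 ft

Let the plane be z = a·E + b·N + c.
Shot 2−Shot 1: 580a + 522b = 437;  Shot 3−Shot 1: −683a + 501b = 0.
Solving gives a = 0.33833, b = 0.46124.
|∇z| = √(a²+b²) = 0.57202, so dip δ = arctan(0.57202) = 29.77°.
True thickness = vertical thickness × cos δ = 96.5 × cos 29.77° = 83.76 ft.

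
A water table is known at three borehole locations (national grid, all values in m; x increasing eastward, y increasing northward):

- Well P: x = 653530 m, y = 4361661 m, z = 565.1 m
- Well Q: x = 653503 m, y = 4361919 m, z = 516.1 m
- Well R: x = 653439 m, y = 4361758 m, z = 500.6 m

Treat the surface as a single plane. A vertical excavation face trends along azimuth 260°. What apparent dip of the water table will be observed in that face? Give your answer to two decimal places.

Let the plane be z = a·x + b·y + c.
Well Q−Well P: −27a + 258b = −49;  Well R−Well P: −91a + 97b = −64.5.
Solving gives a = 0.56992, b = −0.13028.
Unit vector along 260° is (sin 260°, cos 260°) = (-0.9848, -0.1736).
Slope in that direction = a·(-0.9848) + b·(-0.1736) = −0.53864.
Apparent dip = arctan|0.53864| = 28.31° (true dip is 30.3°, so apparent ≤ true as expected).

28.31°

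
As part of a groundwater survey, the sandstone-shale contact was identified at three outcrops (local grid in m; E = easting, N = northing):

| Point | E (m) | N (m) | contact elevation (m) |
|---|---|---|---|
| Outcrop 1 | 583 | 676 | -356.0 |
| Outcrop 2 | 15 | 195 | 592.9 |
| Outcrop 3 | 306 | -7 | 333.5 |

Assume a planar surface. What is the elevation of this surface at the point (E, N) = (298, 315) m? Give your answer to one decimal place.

180.6 m

Two edge vectors: Outcrop 1→Outcrop 2 = (-568, -481, 948.9), Outcrop 1→Outcrop 3 = (-277, -683, 689.5).
Normal n = (Outcrop 1→Outcrop 2) × (Outcrop 1→Outcrop 3) = (316449.2, 128790.7, 254707).
So ∂z/∂E = −n_x/n_z = −1.24240 and ∂z/∂N = −n_y/n_z = −0.50564.
Intercept c from Outcrop 1: -356 + 724.32 + 341.81 = 710.14.
At (298, 315): z = −370.2 − 159.3 + 710.14 = 180.6 m.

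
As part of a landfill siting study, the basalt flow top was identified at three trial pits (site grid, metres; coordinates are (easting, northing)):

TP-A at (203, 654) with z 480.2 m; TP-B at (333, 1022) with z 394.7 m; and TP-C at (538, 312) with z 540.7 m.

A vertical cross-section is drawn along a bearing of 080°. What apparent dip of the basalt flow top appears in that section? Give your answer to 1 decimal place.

4.5°

Let the plane be z = a·E + b·N + c.
TP-B−TP-A: 130a + 368b = −85.5;  TP-C−TP-A: 335a − 342b = 60.5.
Solving gives a = −0.04159, b = −0.21764.
Unit vector along 080° is (sin 80°, cos 80°) = (0.9848, 0.1736).
Slope in that direction = a·(0.9848) + b·(0.1736) = −0.07876.
Apparent dip = arctan|0.07876| = 4.5° (true dip is 12.5°, so apparent ≤ true as expected).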